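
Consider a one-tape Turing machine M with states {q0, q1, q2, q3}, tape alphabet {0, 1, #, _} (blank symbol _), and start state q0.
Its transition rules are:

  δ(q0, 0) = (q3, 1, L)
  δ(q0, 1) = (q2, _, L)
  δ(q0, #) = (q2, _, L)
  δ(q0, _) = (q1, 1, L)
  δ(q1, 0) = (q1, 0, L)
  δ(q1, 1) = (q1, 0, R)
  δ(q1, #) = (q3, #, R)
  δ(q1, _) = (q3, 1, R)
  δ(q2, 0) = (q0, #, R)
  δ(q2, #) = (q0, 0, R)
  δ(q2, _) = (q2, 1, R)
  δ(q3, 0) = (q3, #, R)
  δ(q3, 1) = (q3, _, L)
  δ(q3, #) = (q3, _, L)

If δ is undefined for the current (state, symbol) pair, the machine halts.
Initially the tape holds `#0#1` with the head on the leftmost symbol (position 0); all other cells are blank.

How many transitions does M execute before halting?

23

state=q0 head=0 tape=___[#]0#1   (q0,#)→(q2,_,L)
state=q2 head=-1 tape=__[_]_0#1   (q2,_)→(q2,1,R)
state=q2 head=0 tape=__1[_]0#1   (q2,_)→(q2,1,R)
state=q2 head=1 tape=__11[0]#1   (q2,0)→(q0,#,R)
state=q0 head=2 tape=__11#[#]1   (q0,#)→(q2,_,L)
state=q2 head=1 tape=__11[#]_1   (q2,#)→(q0,0,R)
state=q0 head=2 tape=__110[_]1   (q0,_)→(q1,1,L)
state=q1 head=1 tape=__11[0]11   (q1,0)→(q1,0,L)
state=q1 head=0 tape=__1[1]011   (q1,1)→(q1,0,R)
state=q1 head=1 tape=__10[0]11   (q1,0)→(q1,0,L)
state=q1 head=0 tape=__1[0]011   (q1,0)→(q1,0,L)
state=q1 head=-1 tape=__[1]0011   (q1,1)→(q1,0,R)
state=q1 head=0 tape=__0[0]011   (q1,0)→(q1,0,L)
state=q1 head=-1 tape=__[0]0011   (q1,0)→(q1,0,L)
state=q1 head=-2 tape=_[_]00011   (q1,_)→(q3,1,R)
state=q3 head=-1 tape=_1[0]0011   (q3,0)→(q3,#,R)
state=q3 head=0 tape=_1#[0]011   (q3,0)→(q3,#,R)
state=q3 head=1 tape=_1##[0]11   (q3,0)→(q3,#,R)
state=q3 head=2 tape=_1###[1]1   (q3,1)→(q3,_,L)
state=q3 head=1 tape=_1##[#]_1   (q3,#)→(q3,_,L)
state=q3 head=0 tape=_1#[#]__1   (q3,#)→(q3,_,L)
state=q3 head=-1 tape=_1[#]___1   (q3,#)→(q3,_,L)
state=q3 head=-2 tape=_[1]____1   (q3,1)→(q3,_,L)
state=q3 head=-3 tape=[_]_____1
M halts after 23 transitions.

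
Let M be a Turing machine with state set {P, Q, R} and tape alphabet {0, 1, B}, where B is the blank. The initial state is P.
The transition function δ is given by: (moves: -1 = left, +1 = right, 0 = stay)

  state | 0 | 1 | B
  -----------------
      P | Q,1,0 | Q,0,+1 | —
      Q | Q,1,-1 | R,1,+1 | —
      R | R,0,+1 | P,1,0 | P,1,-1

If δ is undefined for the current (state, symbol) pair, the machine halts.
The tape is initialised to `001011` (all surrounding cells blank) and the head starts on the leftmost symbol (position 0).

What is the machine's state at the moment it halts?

Q

P | [0]01011B   read 0 → write 1, move 0, go to Q
Q | [1]01011B   read 1 → write 1, move +1, go to R
R | 1[0]1011B   read 0 → write 0, move +1, go to R
R | 10[1]011B   read 1 → write 1, move 0, go to P
P | 10[1]011B   read 1 → write 0, move +1, go to Q
Q | 100[0]11B   read 0 → write 1, move -1, go to Q
Q | 10[0]111B   read 0 → write 1, move -1, go to Q
Q | 1[0]1111B   read 0 → write 1, move -1, go to Q
Q | [1]11111B   read 1 → write 1, move +1, go to R
R | 1[1]1111B   read 1 → write 1, move 0, go to P
P | 1[1]1111B   read 1 → write 0, move +1, go to Q
Q | 10[1]111B   read 1 → write 1, move +1, go to R
R | 101[1]11B   read 1 → write 1, move 0, go to P
P | 101[1]11B   read 1 → write 0, move +1, go to Q
Q | 1010[1]1B   read 1 → write 1, move +1, go to R
R | 10101[1]B   read 1 → write 1, move 0, go to P
P | 10101[1]B   read 1 → write 0, move +1, go to Q
Q | 101010[B]
No transition is defined for (Q, B); M halts in state Q.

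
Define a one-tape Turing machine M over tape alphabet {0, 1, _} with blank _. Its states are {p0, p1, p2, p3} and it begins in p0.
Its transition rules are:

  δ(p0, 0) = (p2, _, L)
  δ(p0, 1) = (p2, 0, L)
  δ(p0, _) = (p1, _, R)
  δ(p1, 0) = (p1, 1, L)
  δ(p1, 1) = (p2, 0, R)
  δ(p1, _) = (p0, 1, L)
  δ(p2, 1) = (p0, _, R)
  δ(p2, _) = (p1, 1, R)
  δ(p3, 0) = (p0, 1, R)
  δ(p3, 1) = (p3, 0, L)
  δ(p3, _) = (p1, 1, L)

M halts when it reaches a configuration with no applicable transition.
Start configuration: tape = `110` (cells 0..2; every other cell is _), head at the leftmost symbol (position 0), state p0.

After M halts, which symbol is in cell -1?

0

state=p0 head=0 tape=_[1]10   (p0,1)→(p2,0,L)
state=p2 head=-1 tape=[_]010   (p2,_)→(p1,1,R)
state=p1 head=0 tape=1[0]10   (p1,0)→(p1,1,L)
state=p1 head=-1 tape=[1]110   (p1,1)→(p2,0,R)
state=p2 head=0 tape=0[1]10   (p2,1)→(p0,_,R)
state=p0 head=1 tape=0_[1]0   (p0,1)→(p2,0,L)
state=p2 head=0 tape=0[_]00   (p2,_)→(p1,1,R)
state=p1 head=1 tape=01[0]0   (p1,0)→(p1,1,L)
state=p1 head=0 tape=0[1]10   (p1,1)→(p2,0,R)
state=p2 head=1 tape=00[1]0   (p2,1)→(p0,_,R)
state=p0 head=2 tape=00_[0]   (p0,0)→(p2,_,L)
state=p2 head=1 tape=00[_]_   (p2,_)→(p1,1,R)
state=p1 head=2 tape=001[_]   (p1,_)→(p0,1,L)
state=p0 head=1 tape=00[1]1   (p0,1)→(p2,0,L)
state=p2 head=0 tape=0[0]01
Cell -1 holds 0 when M halts.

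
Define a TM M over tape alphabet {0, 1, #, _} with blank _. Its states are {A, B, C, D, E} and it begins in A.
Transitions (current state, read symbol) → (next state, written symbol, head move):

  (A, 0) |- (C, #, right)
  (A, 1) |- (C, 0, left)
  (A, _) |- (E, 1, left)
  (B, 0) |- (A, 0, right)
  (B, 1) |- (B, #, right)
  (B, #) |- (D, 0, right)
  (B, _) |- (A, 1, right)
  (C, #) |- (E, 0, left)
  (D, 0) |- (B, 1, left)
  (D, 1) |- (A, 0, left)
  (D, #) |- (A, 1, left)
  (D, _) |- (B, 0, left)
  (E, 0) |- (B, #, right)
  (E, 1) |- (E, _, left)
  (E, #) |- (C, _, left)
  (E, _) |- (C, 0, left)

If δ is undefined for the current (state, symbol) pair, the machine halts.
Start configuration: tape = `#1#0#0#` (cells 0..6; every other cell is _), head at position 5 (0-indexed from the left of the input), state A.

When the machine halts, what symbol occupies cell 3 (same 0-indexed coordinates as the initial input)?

state=A head=5 tape=_#1#0#[0]#___   (A,0)→(C,#,right)
state=C head=6 tape=_#1#0##[#]___   (C,#)→(E,0,left)
state=E head=5 tape=_#1#0#[#]0___   (E,#)→(C,_,left)
state=C head=4 tape=_#1#0[#]_0___   (C,#)→(E,0,left)
state=E head=3 tape=_#1#[0]0_0___   (E,0)→(B,#,right)
state=B head=4 tape=_#1##[0]_0___   (B,0)→(A,0,right)
state=A head=5 tape=_#1##0[_]0___   (A,_)→(E,1,left)
state=E head=4 tape=_#1##[0]10___   (E,0)→(B,#,right)
state=B head=5 tape=_#1###[1]0___   (B,1)→(B,#,right)
state=B head=6 tape=_#1####[0]___   (B,0)→(A,0,right)
state=A head=7 tape=_#1####0[_]__   (A,_)→(E,1,left)
state=E head=6 tape=_#1####[0]1__   (E,0)→(B,#,right)
state=B head=7 tape=_#1#####[1]__   (B,1)→(B,#,right)
state=B head=8 tape=_#1######[_]_   (B,_)→(A,1,right)
state=A head=9 tape=_#1######1[_]   (A,_)→(E,1,left)
state=E head=8 tape=_#1######[1]1   (E,1)→(E,_,left)
state=E head=7 tape=_#1#####[#]_1   (E,#)→(C,_,left)
state=C head=6 tape=_#1####[#]__1   (C,#)→(E,0,left)
state=E head=5 tape=_#1###[#]0__1   (E,#)→(C,_,left)
state=C head=4 tape=_#1##[#]_0__1   (C,#)→(E,0,left)
state=E head=3 tape=_#1#[#]0_0__1   (E,#)→(C,_,left)
state=C head=2 tape=_#1[#]_0_0__1   (C,#)→(E,0,left)
state=E head=1 tape=_#[1]0_0_0__1   (E,1)→(E,_,left)
state=E head=0 tape=_[#]_0_0_0__1   (E,#)→(C,_,left)
state=C head=-1 tape=[_]__0_0_0__1
Cell 3 holds _ when M halts.

_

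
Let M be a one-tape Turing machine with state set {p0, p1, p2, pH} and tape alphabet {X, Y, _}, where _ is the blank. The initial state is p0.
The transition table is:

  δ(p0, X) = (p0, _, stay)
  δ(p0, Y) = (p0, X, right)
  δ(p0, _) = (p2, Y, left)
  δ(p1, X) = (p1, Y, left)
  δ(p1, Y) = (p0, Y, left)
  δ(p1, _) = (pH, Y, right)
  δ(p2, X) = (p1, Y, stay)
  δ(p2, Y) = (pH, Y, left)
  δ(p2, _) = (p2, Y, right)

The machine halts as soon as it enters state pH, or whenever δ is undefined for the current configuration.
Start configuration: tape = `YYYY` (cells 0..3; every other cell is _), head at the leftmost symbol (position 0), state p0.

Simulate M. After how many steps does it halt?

p0 | _[Y]YYY_   read Y → write X, move right, go to p0
p0 | _X[Y]YY_   read Y → write X, move right, go to p0
p0 | _XX[Y]Y_   read Y → write X, move right, go to p0
p0 | _XXX[Y]_   read Y → write X, move right, go to p0
p0 | _XXXX[_]   read _ → write Y, move left, go to p2
p2 | _XXX[X]Y   read X → write Y, move stay, go to p1
p1 | _XXX[Y]Y   read Y → write Y, move left, go to p0
p0 | _XX[X]YY   read X → write _, move stay, go to p0
p0 | _XX[_]YY   read _ → write Y, move left, go to p2
p2 | _X[X]YYY   read X → write Y, move stay, go to p1
p1 | _X[Y]YYY   read Y → write Y, move left, go to p0
p0 | _[X]YYYY   read X → write _, move stay, go to p0
p0 | _[_]YYYY   read _ → write Y, move left, go to p2
p2 | [_]YYYYY   read _ → write Y, move right, go to p2
p2 | Y[Y]YYYY   read Y → write Y, move left, go to pH
pH | [Y]YYYYY
M halts after 15 transitions.

15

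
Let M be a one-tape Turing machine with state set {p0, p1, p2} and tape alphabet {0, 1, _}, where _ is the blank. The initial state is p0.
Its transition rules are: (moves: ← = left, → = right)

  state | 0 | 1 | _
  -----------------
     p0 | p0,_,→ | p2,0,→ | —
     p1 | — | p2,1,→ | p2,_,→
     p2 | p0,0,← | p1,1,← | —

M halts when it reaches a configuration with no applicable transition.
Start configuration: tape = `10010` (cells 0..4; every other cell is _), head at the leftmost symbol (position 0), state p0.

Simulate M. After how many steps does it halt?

9

state=p0 head=0 tape=[1]0010_   (p0,1)→(p2,0,→)
state=p2 head=1 tape=0[0]010_   (p2,0)→(p0,0,←)
state=p0 head=0 tape=[0]0010_   (p0,0)→(p0,_,→)
state=p0 head=1 tape=_[0]010_   (p0,0)→(p0,_,→)
state=p0 head=2 tape=__[0]10_   (p0,0)→(p0,_,→)
state=p0 head=3 tape=___[1]0_   (p0,1)→(p2,0,→)
state=p2 head=4 tape=___0[0]_   (p2,0)→(p0,0,←)
state=p0 head=3 tape=___[0]0_   (p0,0)→(p0,_,→)
state=p0 head=4 tape=____[0]_   (p0,0)→(p0,_,→)
state=p0 head=5 tape=_____[_]
M halts after 9 transitions.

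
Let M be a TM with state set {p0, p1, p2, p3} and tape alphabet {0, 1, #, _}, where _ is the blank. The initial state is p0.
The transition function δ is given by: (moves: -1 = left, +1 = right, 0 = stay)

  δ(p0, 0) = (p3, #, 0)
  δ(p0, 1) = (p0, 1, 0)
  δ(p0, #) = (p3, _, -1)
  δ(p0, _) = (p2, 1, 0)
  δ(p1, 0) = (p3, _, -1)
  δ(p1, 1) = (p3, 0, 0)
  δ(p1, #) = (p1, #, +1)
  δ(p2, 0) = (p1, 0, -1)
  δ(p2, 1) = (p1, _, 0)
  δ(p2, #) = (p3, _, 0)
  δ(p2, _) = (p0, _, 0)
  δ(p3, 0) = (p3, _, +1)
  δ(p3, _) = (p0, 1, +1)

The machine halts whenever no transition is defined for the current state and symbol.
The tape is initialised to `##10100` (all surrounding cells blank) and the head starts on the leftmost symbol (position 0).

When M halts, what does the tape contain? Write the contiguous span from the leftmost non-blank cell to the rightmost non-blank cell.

1_#10100

state=p0 head=0 tape=_[#]#10100   (p0,#)→(p3,_,-1)
state=p3 head=-1 tape=[_]_#10100   (p3,_)→(p0,1,+1)
state=p0 head=0 tape=1[_]#10100   (p0,_)→(p2,1,0)
state=p2 head=0 tape=1[1]#10100   (p2,1)→(p1,_,0)
state=p1 head=0 tape=1[_]#10100
The non-blank tape span at halt is 1_#10100.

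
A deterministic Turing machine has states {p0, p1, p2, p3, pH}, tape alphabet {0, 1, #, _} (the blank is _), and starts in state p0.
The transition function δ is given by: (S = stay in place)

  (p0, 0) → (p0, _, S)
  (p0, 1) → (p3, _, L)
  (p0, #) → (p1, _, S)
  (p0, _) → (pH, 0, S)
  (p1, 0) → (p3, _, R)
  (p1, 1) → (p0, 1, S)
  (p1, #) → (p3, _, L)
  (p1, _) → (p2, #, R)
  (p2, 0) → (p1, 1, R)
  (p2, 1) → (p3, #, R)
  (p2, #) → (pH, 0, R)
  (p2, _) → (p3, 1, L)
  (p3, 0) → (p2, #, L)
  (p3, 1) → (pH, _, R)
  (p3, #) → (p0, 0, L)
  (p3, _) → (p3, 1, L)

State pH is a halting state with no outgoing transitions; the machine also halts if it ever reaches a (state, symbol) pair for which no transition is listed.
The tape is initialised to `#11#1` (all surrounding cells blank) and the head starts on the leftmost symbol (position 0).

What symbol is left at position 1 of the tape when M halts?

#

p0 | [#]11#1   read # → write _, move S, go to p1
p1 | [_]11#1   read _ → write #, move R, go to p2
p2 | #[1]1#1   read 1 → write #, move R, go to p3
p3 | ##[1]#1   read 1 → write _, move R, go to pH
pH | ##_[#]1
Cell 1 holds # when M halts.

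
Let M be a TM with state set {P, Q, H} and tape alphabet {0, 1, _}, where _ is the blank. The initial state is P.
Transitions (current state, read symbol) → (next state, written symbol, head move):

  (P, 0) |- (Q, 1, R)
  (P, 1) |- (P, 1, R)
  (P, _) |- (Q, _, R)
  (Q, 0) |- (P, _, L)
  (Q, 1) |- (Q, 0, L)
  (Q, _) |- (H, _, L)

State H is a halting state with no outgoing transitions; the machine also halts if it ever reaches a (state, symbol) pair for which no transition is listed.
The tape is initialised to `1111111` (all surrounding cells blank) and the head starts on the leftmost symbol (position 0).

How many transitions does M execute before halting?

state=P head=0 tape=[1]111111__   (P,1)→(P,1,R)
state=P head=1 tape=1[1]11111__   (P,1)→(P,1,R)
state=P head=2 tape=11[1]1111__   (P,1)→(P,1,R)
state=P head=3 tape=111[1]111__   (P,1)→(P,1,R)
state=P head=4 tape=1111[1]11__   (P,1)→(P,1,R)
state=P head=5 tape=11111[1]1__   (P,1)→(P,1,R)
state=P head=6 tape=111111[1]__   (P,1)→(P,1,R)
state=P head=7 tape=1111111[_]_   (P,_)→(Q,_,R)
state=Q head=8 tape=1111111_[_]   (Q,_)→(H,_,L)
state=H head=7 tape=1111111[_]_
M halts after 9 transitions.

9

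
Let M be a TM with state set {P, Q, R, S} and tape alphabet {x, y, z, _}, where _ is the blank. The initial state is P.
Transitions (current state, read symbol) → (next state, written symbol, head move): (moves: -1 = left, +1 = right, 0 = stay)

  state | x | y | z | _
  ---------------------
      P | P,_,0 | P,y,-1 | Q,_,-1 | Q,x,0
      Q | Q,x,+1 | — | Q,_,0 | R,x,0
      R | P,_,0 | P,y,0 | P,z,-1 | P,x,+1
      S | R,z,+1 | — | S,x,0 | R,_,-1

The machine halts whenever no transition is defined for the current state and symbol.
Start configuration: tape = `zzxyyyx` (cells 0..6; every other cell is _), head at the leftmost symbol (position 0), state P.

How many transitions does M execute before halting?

P | _[z]zxyyyx   read z → write _, move -1, go to Q
Q | [_]_zxyyyx   read _ → write x, move 0, go to R
R | [x]_zxyyyx   read x → write _, move 0, go to P
P | [_]_zxyyyx   read _ → write x, move 0, go to Q
Q | [x]_zxyyyx   read x → write x, move +1, go to Q
Q | x[_]zxyyyx   read _ → write x, move 0, go to R
R | x[x]zxyyyx   read x → write _, move 0, go to P
P | x[_]zxyyyx   read _ → write x, move 0, go to Q
Q | x[x]zxyyyx   read x → write x, move +1, go to Q
Q | xx[z]xyyyx   read z → write _, move 0, go to Q
Q | xx[_]xyyyx   read _ → write x, move 0, go to R
R | xx[x]xyyyx   read x → write _, move 0, go to P
P | xx[_]xyyyx   read _ → write x, move 0, go to Q
Q | xx[x]xyyyx   read x → write x, move +1, go to Q
Q | xxx[x]yyyx   read x → write x, move +1, go to Q
Q | xxxx[y]yyx
M halts after 15 transitions.

15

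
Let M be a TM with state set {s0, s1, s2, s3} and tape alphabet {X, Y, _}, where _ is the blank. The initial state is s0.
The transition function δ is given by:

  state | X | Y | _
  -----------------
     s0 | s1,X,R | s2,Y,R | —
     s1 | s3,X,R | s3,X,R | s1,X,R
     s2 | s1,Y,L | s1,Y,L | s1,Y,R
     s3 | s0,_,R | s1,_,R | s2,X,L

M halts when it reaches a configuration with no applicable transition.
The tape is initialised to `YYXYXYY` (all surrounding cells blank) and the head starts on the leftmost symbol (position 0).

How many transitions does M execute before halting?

s0 | [Y]YXYXYY__   read Y → write Y, move R, go to s2
s2 | Y[Y]XYXYY__   read Y → write Y, move L, go to s1
s1 | [Y]YXYXYY__   read Y → write X, move R, go to s3
s3 | X[Y]XYXYY__   read Y → write _, move R, go to s1
s1 | X_[X]YXYY__   read X → write X, move R, go to s3
s3 | X_X[Y]XYY__   read Y → write _, move R, go to s1
s1 | X_X_[X]YY__   read X → write X, move R, go to s3
s3 | X_X_X[Y]Y__   read Y → write _, move R, go to s1
s1 | X_X_X_[Y]__   read Y → write X, move R, go to s3
s3 | X_X_X_X[_]_   read _ → write X, move L, go to s2
s2 | X_X_X_[X]X_   read X → write Y, move L, go to s1
s1 | X_X_X[_]YX_   read _ → write X, move R, go to s1
s1 | X_X_XX[Y]X_   read Y → write X, move R, go to s3
s3 | X_X_XXX[X]_   read X → write _, move R, go to s0
s0 | X_X_XXX_[_]
M halts after 14 transitions.

14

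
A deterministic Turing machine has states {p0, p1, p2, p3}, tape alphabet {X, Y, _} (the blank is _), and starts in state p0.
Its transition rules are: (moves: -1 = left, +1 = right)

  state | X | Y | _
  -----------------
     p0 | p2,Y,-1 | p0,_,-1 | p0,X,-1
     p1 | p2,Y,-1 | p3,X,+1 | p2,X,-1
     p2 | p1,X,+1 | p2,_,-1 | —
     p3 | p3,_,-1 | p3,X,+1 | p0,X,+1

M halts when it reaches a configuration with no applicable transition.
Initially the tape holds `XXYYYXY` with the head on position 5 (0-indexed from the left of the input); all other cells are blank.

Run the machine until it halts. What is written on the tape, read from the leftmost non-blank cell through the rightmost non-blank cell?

state=p0 head=5 tape=__XXYYY[X]Y   (p0,X)→(p2,Y,-1)
state=p2 head=4 tape=__XXYY[Y]YY   (p2,Y)→(p2,_,-1)
state=p2 head=3 tape=__XXY[Y]_YY   (p2,Y)→(p2,_,-1)
state=p2 head=2 tape=__XX[Y]__YY   (p2,Y)→(p2,_,-1)
state=p2 head=1 tape=__X[X]___YY   (p2,X)→(p1,X,+1)
state=p1 head=2 tape=__XX[_]__YY   (p1,_)→(p2,X,-1)
state=p2 head=1 tape=__X[X]X__YY   (p2,X)→(p1,X,+1)
state=p1 head=2 tape=__XX[X]__YY   (p1,X)→(p2,Y,-1)
state=p2 head=1 tape=__X[X]Y__YY   (p2,X)→(p1,X,+1)
state=p1 head=2 tape=__XX[Y]__YY   (p1,Y)→(p3,X,+1)
state=p3 head=3 tape=__XXX[_]_YY   (p3,_)→(p0,X,+1)
state=p0 head=4 tape=__XXXX[_]YY   (p0,_)→(p0,X,-1)
state=p0 head=3 tape=__XXX[X]XYY   (p0,X)→(p2,Y,-1)
state=p2 head=2 tape=__XX[X]YXYY   (p2,X)→(p1,X,+1)
state=p1 head=3 tape=__XXX[Y]XYY   (p1,Y)→(p3,X,+1)
state=p3 head=4 tape=__XXXX[X]YY   (p3,X)→(p3,_,-1)
state=p3 head=3 tape=__XXX[X]_YY   (p3,X)→(p3,_,-1)
state=p3 head=2 tape=__XX[X]__YY   (p3,X)→(p3,_,-1)
state=p3 head=1 tape=__X[X]___YY   (p3,X)→(p3,_,-1)
state=p3 head=0 tape=__[X]____YY   (p3,X)→(p3,_,-1)
state=p3 head=-1 tape=_[_]_____YY   (p3,_)→(p0,X,+1)
state=p0 head=0 tape=_X[_]____YY   (p0,_)→(p0,X,-1)
state=p0 head=-1 tape=_[X]X____YY   (p0,X)→(p2,Y,-1)
state=p2 head=-2 tape=[_]YX____YY
The non-blank tape span at halt is YX____YY.

YX____YY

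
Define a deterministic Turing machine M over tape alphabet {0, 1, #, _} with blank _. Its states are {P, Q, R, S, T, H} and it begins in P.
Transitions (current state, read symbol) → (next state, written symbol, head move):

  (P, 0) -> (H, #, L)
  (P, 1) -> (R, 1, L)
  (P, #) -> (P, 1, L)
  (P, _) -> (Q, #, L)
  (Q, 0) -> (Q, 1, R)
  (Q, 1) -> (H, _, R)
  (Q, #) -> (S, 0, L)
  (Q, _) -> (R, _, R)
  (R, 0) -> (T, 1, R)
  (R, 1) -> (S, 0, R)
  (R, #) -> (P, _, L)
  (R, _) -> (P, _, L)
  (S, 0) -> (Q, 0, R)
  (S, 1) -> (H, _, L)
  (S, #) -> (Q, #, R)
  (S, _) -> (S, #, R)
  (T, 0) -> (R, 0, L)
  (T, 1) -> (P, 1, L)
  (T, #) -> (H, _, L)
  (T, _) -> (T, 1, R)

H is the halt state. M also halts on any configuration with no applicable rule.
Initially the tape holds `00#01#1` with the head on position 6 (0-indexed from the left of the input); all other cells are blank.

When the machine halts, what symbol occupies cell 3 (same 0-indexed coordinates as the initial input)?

1

P | 00#01#[1]   read 1 → write 1, move L, go to R
R | 00#01[#]1   read # → write _, move L, go to P
P | 00#0[1]_1   read 1 → write 1, move L, go to R
R | 00#[0]1_1   read 0 → write 1, move R, go to T
T | 00#1[1]_1   read 1 → write 1, move L, go to P
P | 00#[1]1_1   read 1 → write 1, move L, go to R
R | 00[#]11_1   read # → write _, move L, go to P
P | 0[0]_11_1   read 0 → write #, move L, go to H
H | [0]#_11_1
Cell 3 holds 1 when M halts.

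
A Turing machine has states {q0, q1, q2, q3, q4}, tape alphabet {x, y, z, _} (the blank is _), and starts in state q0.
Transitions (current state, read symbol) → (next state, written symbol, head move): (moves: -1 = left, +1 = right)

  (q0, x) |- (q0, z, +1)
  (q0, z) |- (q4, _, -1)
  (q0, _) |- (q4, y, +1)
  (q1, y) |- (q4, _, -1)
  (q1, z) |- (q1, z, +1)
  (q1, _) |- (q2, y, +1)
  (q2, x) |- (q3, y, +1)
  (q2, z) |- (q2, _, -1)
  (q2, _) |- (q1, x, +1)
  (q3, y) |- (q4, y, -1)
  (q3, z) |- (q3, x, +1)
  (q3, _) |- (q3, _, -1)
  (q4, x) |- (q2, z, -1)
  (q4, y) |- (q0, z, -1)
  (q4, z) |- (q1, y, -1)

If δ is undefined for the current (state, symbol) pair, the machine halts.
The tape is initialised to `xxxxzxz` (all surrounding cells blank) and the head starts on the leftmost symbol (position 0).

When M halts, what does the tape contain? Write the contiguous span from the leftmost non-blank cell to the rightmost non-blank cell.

state=q0 head=0 tape=_[x]xxxzxz   (q0,x)→(q0,z,+1)
state=q0 head=1 tape=_z[x]xxzxz   (q0,x)→(q0,z,+1)
state=q0 head=2 tape=_zz[x]xzxz   (q0,x)→(q0,z,+1)
state=q0 head=3 tape=_zzz[x]zxz   (q0,x)→(q0,z,+1)
state=q0 head=4 tape=_zzzz[z]xz   (q0,z)→(q4,_,-1)
state=q4 head=3 tape=_zzz[z]_xz   (q4,z)→(q1,y,-1)
state=q1 head=2 tape=_zz[z]y_xz   (q1,z)→(q1,z,+1)
state=q1 head=3 tape=_zzz[y]_xz   (q1,y)→(q4,_,-1)
state=q4 head=2 tape=_zz[z]__xz   (q4,z)→(q1,y,-1)
state=q1 head=1 tape=_z[z]y__xz   (q1,z)→(q1,z,+1)
state=q1 head=2 tape=_zz[y]__xz   (q1,y)→(q4,_,-1)
state=q4 head=1 tape=_z[z]___xz   (q4,z)→(q1,y,-1)
state=q1 head=0 tape=_[z]y___xz   (q1,z)→(q1,z,+1)
state=q1 head=1 tape=_z[y]___xz   (q1,y)→(q4,_,-1)
state=q4 head=0 tape=_[z]____xz   (q4,z)→(q1,y,-1)
state=q1 head=-1 tape=[_]y____xz   (q1,_)→(q2,y,+1)
state=q2 head=0 tape=y[y]____xz
The non-blank tape span at halt is yy____xz.

yy____xz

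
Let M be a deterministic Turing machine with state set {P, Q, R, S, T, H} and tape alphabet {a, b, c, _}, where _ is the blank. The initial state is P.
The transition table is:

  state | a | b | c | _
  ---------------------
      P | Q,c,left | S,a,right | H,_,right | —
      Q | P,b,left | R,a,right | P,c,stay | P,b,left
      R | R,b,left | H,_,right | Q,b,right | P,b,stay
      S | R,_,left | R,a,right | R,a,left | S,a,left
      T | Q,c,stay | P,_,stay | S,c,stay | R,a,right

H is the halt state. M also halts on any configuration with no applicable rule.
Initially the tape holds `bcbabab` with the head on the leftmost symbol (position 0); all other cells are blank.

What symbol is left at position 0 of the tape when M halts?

_

P | __[b]cbabab   read b → write a, move right, go to S
S | __a[c]babab   read c → write a, move left, go to R
R | __[a]ababab   read a → write b, move left, go to R
R | _[_]bababab   read _ → write b, move stay, go to P
P | _[b]bababab   read b → write a, move right, go to S
S | _a[b]ababab   read b → write a, move right, go to R
R | _aa[a]babab   read a → write b, move left, go to R
R | _a[a]bbabab   read a → write b, move left, go to R
R | _[a]bbbabab   read a → write b, move left, go to R
R | [_]bbbbabab   read _ → write b, move stay, go to P
P | [b]bbbbabab   read b → write a, move right, go to S
S | a[b]bbbabab   read b → write a, move right, go to R
R | aa[b]bbabab   read b → write _, move right, go to H
H | aa_[b]babab
Cell 0 holds _ when M halts.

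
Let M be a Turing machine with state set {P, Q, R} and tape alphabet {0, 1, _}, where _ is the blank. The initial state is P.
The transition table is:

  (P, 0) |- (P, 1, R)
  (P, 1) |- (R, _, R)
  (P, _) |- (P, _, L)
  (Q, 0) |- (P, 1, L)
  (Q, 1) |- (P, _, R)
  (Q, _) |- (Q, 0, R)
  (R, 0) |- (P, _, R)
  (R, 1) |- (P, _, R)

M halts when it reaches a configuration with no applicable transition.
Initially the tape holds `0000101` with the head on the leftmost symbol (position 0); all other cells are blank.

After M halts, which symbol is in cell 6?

_

state=P head=0 tape=[0]000101_   (P,0)→(P,1,R)
state=P head=1 tape=1[0]00101_   (P,0)→(P,1,R)
state=P head=2 tape=11[0]0101_   (P,0)→(P,1,R)
state=P head=3 tape=111[0]101_   (P,0)→(P,1,R)
state=P head=4 tape=1111[1]01_   (P,1)→(R,_,R)
state=R head=5 tape=1111_[0]1_   (R,0)→(P,_,R)
state=P head=6 tape=1111__[1]_   (P,1)→(R,_,R)
state=R head=7 tape=1111___[_]
Cell 6 holds _ when M halts.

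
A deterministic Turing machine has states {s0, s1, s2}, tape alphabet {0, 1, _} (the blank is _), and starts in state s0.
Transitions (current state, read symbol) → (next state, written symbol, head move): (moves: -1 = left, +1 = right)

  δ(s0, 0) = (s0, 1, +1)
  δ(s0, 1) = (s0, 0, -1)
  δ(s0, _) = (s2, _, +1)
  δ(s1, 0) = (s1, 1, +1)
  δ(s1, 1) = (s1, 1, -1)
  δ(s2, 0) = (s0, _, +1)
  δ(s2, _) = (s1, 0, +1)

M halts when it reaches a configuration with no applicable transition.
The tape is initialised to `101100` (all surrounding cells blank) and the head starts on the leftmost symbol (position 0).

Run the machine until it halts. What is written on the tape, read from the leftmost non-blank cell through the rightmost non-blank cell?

s0 | _[1]01100___   read 1 → write 0, move -1, go to s0
s0 | [_]001100___   read _ → write _, move +1, go to s2
s2 | _[0]01100___   read 0 → write _, move +1, go to s0
s0 | __[0]1100___   read 0 → write 1, move +1, go to s0
s0 | __1[1]100___   read 1 → write 0, move -1, go to s0
s0 | __[1]0100___   read 1 → write 0, move -1, go to s0
s0 | _[_]00100___   read _ → write _, move +1, go to s2
s2 | __[0]0100___   read 0 → write _, move +1, go to s0
s0 | ___[0]100___   read 0 → write 1, move +1, go to s0
s0 | ___1[1]00___   read 1 → write 0, move -1, go to s0
s0 | ___[1]000___   read 1 → write 0, move -1, go to s0
s0 | __[_]0000___   read _ → write _, move +1, go to s2
s2 | ___[0]000___   read 0 → write _, move +1, go to s0
s0 | ____[0]00___   read 0 → write 1, move +1, go to s0
s0 | ____1[0]0___   read 0 → write 1, move +1, go to s0
s0 | ____11[0]___   read 0 → write 1, move +1, go to s0
s0 | ____111[_]__   read _ → write _, move +1, go to s2
s2 | ____111_[_]_   read _ → write 0, move +1, go to s1
s1 | ____111_0[_]
The non-blank tape span at halt is 111_0.

111_0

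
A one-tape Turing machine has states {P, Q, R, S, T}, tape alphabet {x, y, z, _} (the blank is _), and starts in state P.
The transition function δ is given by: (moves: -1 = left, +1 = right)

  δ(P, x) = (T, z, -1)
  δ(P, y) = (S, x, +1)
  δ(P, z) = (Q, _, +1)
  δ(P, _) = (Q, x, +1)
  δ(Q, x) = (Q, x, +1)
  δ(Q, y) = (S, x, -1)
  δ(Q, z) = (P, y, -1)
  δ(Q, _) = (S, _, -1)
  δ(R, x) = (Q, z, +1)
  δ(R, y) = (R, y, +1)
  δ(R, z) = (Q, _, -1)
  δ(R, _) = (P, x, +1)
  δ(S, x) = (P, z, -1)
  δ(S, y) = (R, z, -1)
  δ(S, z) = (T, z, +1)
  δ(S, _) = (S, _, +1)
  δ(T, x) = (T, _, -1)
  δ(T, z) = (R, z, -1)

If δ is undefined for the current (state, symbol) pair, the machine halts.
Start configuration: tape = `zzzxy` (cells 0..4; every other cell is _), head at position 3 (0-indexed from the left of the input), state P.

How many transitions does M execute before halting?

10

P | ___zzz[x]y   read x → write z, move -1, go to T
T | ___zz[z]zy   read z → write z, move -1, go to R
R | ___z[z]zzy   read z → write _, move -1, go to Q
Q | ___[z]_zzy   read z → write y, move -1, go to P
P | __[_]y_zzy   read _ → write x, move +1, go to Q
Q | __x[y]_zzy   read y → write x, move -1, go to S
S | __[x]x_zzy   read x → write z, move -1, go to P
P | _[_]zx_zzy   read _ → write x, move +1, go to Q
Q | _x[z]x_zzy   read z → write y, move -1, go to P
P | _[x]yx_zzy   read x → write z, move -1, go to T
T | [_]zyx_zzy
M halts after 10 transitions.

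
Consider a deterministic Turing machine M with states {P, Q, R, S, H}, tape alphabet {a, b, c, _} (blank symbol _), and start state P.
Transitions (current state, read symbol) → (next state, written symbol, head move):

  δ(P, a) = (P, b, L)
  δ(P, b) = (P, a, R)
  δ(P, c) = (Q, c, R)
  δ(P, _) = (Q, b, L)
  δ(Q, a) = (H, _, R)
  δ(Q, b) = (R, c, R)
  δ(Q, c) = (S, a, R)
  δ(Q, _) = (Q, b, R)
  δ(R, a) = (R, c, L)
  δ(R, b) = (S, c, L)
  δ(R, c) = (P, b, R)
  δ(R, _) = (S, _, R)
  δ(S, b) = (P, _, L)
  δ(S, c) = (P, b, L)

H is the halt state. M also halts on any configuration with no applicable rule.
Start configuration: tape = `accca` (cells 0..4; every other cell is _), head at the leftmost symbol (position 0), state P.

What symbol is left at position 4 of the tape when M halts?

state=P head=0 tape=__[a]ccca_   (P,a)→(P,b,L)
state=P head=-1 tape=_[_]bccca_   (P,_)→(Q,b,L)
state=Q head=-2 tape=[_]bbccca_   (Q,_)→(Q,b,R)
state=Q head=-1 tape=b[b]bccca_   (Q,b)→(R,c,R)
state=R head=0 tape=bc[b]ccca_   (R,b)→(S,c,L)
state=S head=-1 tape=b[c]cccca_   (S,c)→(P,b,L)
state=P head=-2 tape=[b]bcccca_   (P,b)→(P,a,R)
state=P head=-1 tape=a[b]cccca_   (P,b)→(P,a,R)
state=P head=0 tape=aa[c]ccca_   (P,c)→(Q,c,R)
state=Q head=1 tape=aac[c]cca_   (Q,c)→(S,a,R)
state=S head=2 tape=aaca[c]ca_   (S,c)→(P,b,L)
state=P head=1 tape=aac[a]bca_   (P,a)→(P,b,L)
state=P head=0 tape=aa[c]bbca_   (P,c)→(Q,c,R)
state=Q head=1 tape=aac[b]bca_   (Q,b)→(R,c,R)
state=R head=2 tape=aacc[b]ca_   (R,b)→(S,c,L)
state=S head=1 tape=aac[c]cca_   (S,c)→(P,b,L)
state=P head=0 tape=aa[c]bcca_   (P,c)→(Q,c,R)
state=Q head=1 tape=aac[b]cca_   (Q,b)→(R,c,R)
state=R head=2 tape=aacc[c]ca_   (R,c)→(P,b,R)
state=P head=3 tape=aaccb[c]a_   (P,c)→(Q,c,R)
state=Q head=4 tape=aaccbc[a]_   (Q,a)→(H,_,R)
state=H head=5 tape=aaccbc_[_]
Cell 4 holds _ when M halts.

_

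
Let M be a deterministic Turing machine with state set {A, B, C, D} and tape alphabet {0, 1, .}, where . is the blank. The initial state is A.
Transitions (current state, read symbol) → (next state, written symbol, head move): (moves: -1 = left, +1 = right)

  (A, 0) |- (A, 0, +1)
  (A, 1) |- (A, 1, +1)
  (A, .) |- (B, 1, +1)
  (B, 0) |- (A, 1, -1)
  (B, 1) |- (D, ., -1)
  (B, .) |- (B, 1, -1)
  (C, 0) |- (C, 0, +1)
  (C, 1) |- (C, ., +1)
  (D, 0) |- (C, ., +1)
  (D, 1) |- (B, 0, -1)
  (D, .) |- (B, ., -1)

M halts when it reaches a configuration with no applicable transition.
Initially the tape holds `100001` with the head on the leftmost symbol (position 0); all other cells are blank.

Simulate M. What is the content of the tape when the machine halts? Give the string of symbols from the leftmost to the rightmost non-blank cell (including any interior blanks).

state=A head=0 tape=[1]00001...   (A,1)→(A,1,+1)
state=A head=1 tape=1[0]0001...   (A,0)→(A,0,+1)
state=A head=2 tape=10[0]001...   (A,0)→(A,0,+1)
state=A head=3 tape=100[0]01...   (A,0)→(A,0,+1)
state=A head=4 tape=1000[0]1...   (A,0)→(A,0,+1)
state=A head=5 tape=10000[1]...   (A,1)→(A,1,+1)
state=A head=6 tape=100001[.]..   (A,.)→(B,1,+1)
state=B head=7 tape=1000011[.].   (B,.)→(B,1,-1)
state=B head=6 tape=100001[1]1.   (B,1)→(D,.,-1)
state=D head=5 tape=10000[1].1.   (D,1)→(B,0,-1)
state=B head=4 tape=1000[0]0.1.   (B,0)→(A,1,-1)
state=A head=3 tape=100[0]10.1.   (A,0)→(A,0,+1)
state=A head=4 tape=1000[1]0.1.   (A,1)→(A,1,+1)
state=A head=5 tape=10001[0].1.   (A,0)→(A,0,+1)
state=A head=6 tape=100010[.]1.   (A,.)→(B,1,+1)
state=B head=7 tape=1000101[1].   (B,1)→(D,.,-1)
state=D head=6 tape=100010[1]..   (D,1)→(B,0,-1)
state=B head=5 tape=10001[0]0..   (B,0)→(A,1,-1)
state=A head=4 tape=1000[1]10..   (A,1)→(A,1,+1)
state=A head=5 tape=10001[1]0..   (A,1)→(A,1,+1)
state=A head=6 tape=100011[0]..   (A,0)→(A,0,+1)
state=A head=7 tape=1000110[.].   (A,.)→(B,1,+1)
state=B head=8 tape=10001101[.]   (B,.)→(B,1,-1)
state=B head=7 tape=1000110[1]1   (B,1)→(D,.,-1)
state=D head=6 tape=100011[0].1   (D,0)→(C,.,+1)
state=C head=7 tape=100011.[.]1
The non-blank tape span at halt is 100011..1.

100011..1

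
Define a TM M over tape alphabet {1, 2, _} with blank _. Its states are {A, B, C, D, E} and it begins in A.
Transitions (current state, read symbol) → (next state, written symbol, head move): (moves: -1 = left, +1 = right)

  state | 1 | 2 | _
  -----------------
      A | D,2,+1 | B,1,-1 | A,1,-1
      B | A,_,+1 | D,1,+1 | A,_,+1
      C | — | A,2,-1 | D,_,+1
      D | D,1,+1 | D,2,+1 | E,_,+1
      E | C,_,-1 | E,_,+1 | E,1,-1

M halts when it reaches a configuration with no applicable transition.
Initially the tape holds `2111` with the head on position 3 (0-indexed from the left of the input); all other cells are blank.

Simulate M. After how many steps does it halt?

16

A | 211[1]___   read 1 → write 2, move +1, go to D
D | 2112[_]__   read _ → write _, move +1, go to E
E | 2112_[_]_   read _ → write 1, move -1, go to E
E | 2112[_]1_   read _ → write 1, move -1, go to E
E | 211[2]11_   read 2 → write _, move +1, go to E
E | 211_[1]1_   read 1 → write _, move -1, go to C
C | 211[_]_1_   read _ → write _, move +1, go to D
D | 211_[_]1_   read _ → write _, move +1, go to E
E | 211__[1]_   read 1 → write _, move -1, go to C
C | 211_[_]__   read _ → write _, move +1, go to D
D | 211__[_]_   read _ → write _, move +1, go to E
E | 211___[_]   read _ → write 1, move -1, go to E
E | 211__[_]1   read _ → write 1, move -1, go to E
E | 211_[_]11   read _ → write 1, move -1, go to E
E | 211[_]111   read _ → write 1, move -1, go to E
E | 21[1]1111   read 1 → write _, move -1, go to C
C | 2[1]_1111
M halts after 16 transitions.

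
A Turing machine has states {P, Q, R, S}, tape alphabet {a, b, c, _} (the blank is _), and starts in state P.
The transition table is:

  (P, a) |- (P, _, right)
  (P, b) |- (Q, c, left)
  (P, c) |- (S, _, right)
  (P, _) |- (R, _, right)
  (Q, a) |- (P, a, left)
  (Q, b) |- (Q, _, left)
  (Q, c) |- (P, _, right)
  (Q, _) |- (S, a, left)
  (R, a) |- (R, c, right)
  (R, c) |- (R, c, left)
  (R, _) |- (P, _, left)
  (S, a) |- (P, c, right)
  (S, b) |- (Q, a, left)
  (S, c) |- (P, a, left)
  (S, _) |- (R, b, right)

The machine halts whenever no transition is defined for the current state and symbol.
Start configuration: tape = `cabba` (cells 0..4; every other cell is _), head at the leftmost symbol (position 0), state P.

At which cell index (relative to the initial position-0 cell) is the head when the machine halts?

4

P | [c]abba___   read c → write _, move right, go to S
S | _[a]bba___   read a → write c, move right, go to P
P | _c[b]ba___   read b → write c, move left, go to Q
Q | _[c]cba___   read c → write _, move right, go to P
P | __[c]ba___   read c → write _, move right, go to S
S | ___[b]a___   read b → write a, move left, go to Q
Q | __[_]aa___   read _ → write a, move left, go to S
S | _[_]aaa___   read _ → write b, move right, go to R
R | _b[a]aa___   read a → write c, move right, go to R
R | _bc[a]a___   read a → write c, move right, go to R
R | _bcc[a]___   read a → write c, move right, go to R
R | _bccc[_]__   read _ → write _, move left, go to P
P | _bcc[c]___   read c → write _, move right, go to S
S | _bcc_[_]__   read _ → write b, move right, go to R
R | _bcc_b[_]_   read _ → write _, move left, go to P
P | _bcc_[b]__   read b → write c, move left, go to Q
Q | _bcc[_]c__   read _ → write a, move left, go to S
S | _bc[c]ac__   read c → write a, move left, go to P
P | _b[c]aac__   read c → write _, move right, go to S
S | _b_[a]ac__   read a → write c, move right, go to P
P | _b_c[a]c__   read a → write _, move right, go to P
P | _b_c_[c]__   read c → write _, move right, go to S
S | _b_c__[_]_   read _ → write b, move right, go to R
R | _b_c__b[_]   read _ → write _, move left, go to P
P | _b_c__[b]_   read b → write c, move left, go to Q
Q | _b_c_[_]c_   read _ → write a, move left, go to S
S | _b_c[_]ac_   read _ → write b, move right, go to R
R | _b_cb[a]c_   read a → write c, move right, go to R
R | _b_cbc[c]_   read c → write c, move left, go to R
R | _b_cb[c]c_   read c → write c, move left, go to R
R | _b_c[b]cc_
At halt the head is at cell 4.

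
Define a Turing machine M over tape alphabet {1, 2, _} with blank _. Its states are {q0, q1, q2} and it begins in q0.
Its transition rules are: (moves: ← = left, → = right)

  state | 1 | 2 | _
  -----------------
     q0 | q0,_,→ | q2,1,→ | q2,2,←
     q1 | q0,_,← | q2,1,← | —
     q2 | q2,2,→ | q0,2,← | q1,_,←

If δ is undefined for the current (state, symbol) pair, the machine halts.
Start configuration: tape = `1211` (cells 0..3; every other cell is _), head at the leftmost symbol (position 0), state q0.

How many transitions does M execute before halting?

state=q0 head=0 tape=_[1]211_   (q0,1)→(q0,_,→)
state=q0 head=1 tape=__[2]11_   (q0,2)→(q2,1,→)
state=q2 head=2 tape=__1[1]1_   (q2,1)→(q2,2,→)
state=q2 head=3 tape=__12[1]_   (q2,1)→(q2,2,→)
state=q2 head=4 tape=__122[_]   (q2,_)→(q1,_,←)
state=q1 head=3 tape=__12[2]_   (q1,2)→(q2,1,←)
state=q2 head=2 tape=__1[2]1_   (q2,2)→(q0,2,←)
state=q0 head=1 tape=__[1]21_   (q0,1)→(q0,_,→)
state=q0 head=2 tape=___[2]1_   (q0,2)→(q2,1,→)
state=q2 head=3 tape=___1[1]_   (q2,1)→(q2,2,→)
state=q2 head=4 tape=___12[_]   (q2,_)→(q1,_,←)
state=q1 head=3 tape=___1[2]_   (q1,2)→(q2,1,←)
state=q2 head=2 tape=___[1]1_   (q2,1)→(q2,2,→)
state=q2 head=3 tape=___2[1]_   (q2,1)→(q2,2,→)
state=q2 head=4 tape=___22[_]   (q2,_)→(q1,_,←)
state=q1 head=3 tape=___2[2]_   (q1,2)→(q2,1,←)
state=q2 head=2 tape=___[2]1_   (q2,2)→(q0,2,←)
state=q0 head=1 tape=__[_]21_   (q0,_)→(q2,2,←)
state=q2 head=0 tape=_[_]221_   (q2,_)→(q1,_,←)
state=q1 head=-1 tape=[_]_221_
M halts after 19 transitions.

19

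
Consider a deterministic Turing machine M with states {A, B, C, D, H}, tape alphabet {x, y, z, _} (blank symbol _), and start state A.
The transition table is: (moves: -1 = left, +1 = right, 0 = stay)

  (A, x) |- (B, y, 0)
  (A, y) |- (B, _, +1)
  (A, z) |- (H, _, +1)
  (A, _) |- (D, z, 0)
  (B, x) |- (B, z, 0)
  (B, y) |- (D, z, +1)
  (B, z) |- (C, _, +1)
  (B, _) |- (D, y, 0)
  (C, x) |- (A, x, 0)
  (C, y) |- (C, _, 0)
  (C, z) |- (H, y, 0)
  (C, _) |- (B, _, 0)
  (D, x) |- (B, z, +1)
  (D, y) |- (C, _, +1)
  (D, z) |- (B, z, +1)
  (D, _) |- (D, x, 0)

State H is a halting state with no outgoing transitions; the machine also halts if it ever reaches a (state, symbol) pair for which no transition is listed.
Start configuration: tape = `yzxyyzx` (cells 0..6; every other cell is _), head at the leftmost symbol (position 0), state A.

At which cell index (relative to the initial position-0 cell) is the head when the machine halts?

A | [y]zxyyzx   read y → write _, move +1, go to B
B | _[z]xyyzx   read z → write _, move +1, go to C
C | __[x]yyzx   read x → write x, move 0, go to A
A | __[x]yyzx   read x → write y, move 0, go to B
B | __[y]yyzx   read y → write z, move +1, go to D
D | __z[y]yzx   read y → write _, move +1, go to C
C | __z_[y]zx   read y → write _, move 0, go to C
C | __z_[_]zx   read _ → write _, move 0, go to B
B | __z_[_]zx   read _ → write y, move 0, go to D
D | __z_[y]zx   read y → write _, move +1, go to C
C | __z__[z]x   read z → write y, move 0, go to H
H | __z__[y]x
At halt the head is at cell 5.

5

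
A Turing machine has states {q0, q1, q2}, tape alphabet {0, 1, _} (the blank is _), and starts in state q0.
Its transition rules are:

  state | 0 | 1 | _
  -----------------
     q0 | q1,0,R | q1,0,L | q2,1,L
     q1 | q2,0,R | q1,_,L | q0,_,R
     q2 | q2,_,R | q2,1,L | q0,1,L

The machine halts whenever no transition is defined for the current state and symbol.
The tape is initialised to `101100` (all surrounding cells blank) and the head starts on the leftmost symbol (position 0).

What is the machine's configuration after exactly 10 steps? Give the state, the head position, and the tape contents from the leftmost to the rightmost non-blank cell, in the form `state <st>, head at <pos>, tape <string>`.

q0 | _[1]01100   read 1 → write 0, move L, go to q1
q1 | [_]001100   read _ → write _, move R, go to q0
q0 | _[0]01100   read 0 → write 0, move R, go to q1
q1 | _0[0]1100   read 0 → write 0, move R, go to q2
q2 | _00[1]100   read 1 → write 1, move L, go to q2
q2 | _0[0]1100   read 0 → write _, move R, go to q2
q2 | _0_[1]100   read 1 → write 1, move L, go to q2
q2 | _0[_]1100   read _ → write 1, move L, go to q0
q0 | _[0]11100   read 0 → write 0, move R, go to q1
q1 | _0[1]1100   read 1 → write _, move L, go to q1
q1 | _[0]_1100
After 10 steps: state q1, head at 0, tape 0_1100.

state q1, head at 0, tape 0_1100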